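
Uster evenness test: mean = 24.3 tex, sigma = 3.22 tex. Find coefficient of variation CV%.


Formula: CV% = (standard deviation / mean) * 100
Step 1: Ratio = 3.22 / 24.3 = 0.13251
Step 2: CV% = 0.13251 * 100 = 13.251% ≈ 13.3%

13.3%


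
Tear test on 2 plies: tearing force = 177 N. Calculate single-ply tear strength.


Formula: Per-ply strength = Total force / Number of plies
Per-ply = 177 N / 2
Per-ply = 88.5 N

88.5 N


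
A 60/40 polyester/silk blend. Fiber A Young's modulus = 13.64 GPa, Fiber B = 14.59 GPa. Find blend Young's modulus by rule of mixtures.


Formula: Blend property = (fraction_A * property_A) + (fraction_B * property_B)
Step 1: Contribution A = 60/100 * 13.64 GPa = 8.184 GPa
Step 2: Contribution B = 40/100 * 14.59 GPa = 5.836 GPa
Step 3: Blend Young's modulus = 8.184 + 5.836 = 14.02 GPa

14.02 GPa


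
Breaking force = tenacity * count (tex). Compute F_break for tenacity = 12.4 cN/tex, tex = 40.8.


Formula: Breaking force = Tenacity * Linear density
F = 12.4 cN/tex * 40.8 tex
F = 505.92 cN

505.92 cN


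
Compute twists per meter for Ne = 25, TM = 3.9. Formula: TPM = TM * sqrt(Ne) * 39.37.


Formula: TPM = TM * sqrt(Ne) * 39.37
Step 1: sqrt(Ne) = sqrt(25) = 5
Step 2: TM * sqrt(Ne) = 3.9 * 5 = 19.5
Step 3: TPM = 19.5 * 39.37 = 768 twists/m

768 twists/m


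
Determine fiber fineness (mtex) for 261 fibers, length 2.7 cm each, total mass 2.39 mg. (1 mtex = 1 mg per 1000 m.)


Formula: fineness (mtex) = mass (mg) / total length (km) = (mass_mg / total_length_m) * 1000
Step 1: Convert fiber length: 2.7 cm = 0.027 m
Step 2: Total fiber length = 261 * 0.027 = 7.047 m
Step 3: Linear density = 2.39 mg / 7.047 m = 0.3392 mg/m
Step 4: fineness = 0.3392 * 1000 = 339.2 mtex

339.2 mtex


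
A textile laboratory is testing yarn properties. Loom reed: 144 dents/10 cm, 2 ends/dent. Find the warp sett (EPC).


Formula: EPC = (dents per 10 cm * ends per dent) / 10
Step 1: Total ends per 10 cm = 144 * 2 = 288
Step 2: EPC = 288 / 10 = 28.8 ends/cm

28.8 ends/cm


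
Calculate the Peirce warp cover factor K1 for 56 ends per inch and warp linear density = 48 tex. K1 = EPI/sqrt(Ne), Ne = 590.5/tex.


Formula: K1 = EPI / sqrt(Ne), with Ne = 590.5 / tex_warp
Step 1: Ne = 590.5 / 48 = 12.302
Step 2: sqrt(Ne) = sqrt(12.302) = 3.5074
Step 3: K1 = 56 / 3.5074 = 16.0

16.0


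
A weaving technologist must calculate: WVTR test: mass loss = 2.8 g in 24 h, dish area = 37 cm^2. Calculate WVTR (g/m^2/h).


Formula: WVTR = mass_loss / (area * time)
Step 1: Convert area: 37 cm^2 = 0.0037 m^2
Step 2: WVTR = 2.8 g / (0.0037 m^2 * 24 h)
Step 3: WVTR = 2.8 / 0.0888 = 31.5 g/m^2/h

31.5 g/m^2/h


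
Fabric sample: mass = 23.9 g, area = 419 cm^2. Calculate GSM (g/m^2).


Formula: GSM = mass_g / area_m2
Step 1: Convert area: 419 cm^2 = 419 / 10000 = 0.0419 m^2
Step 2: GSM = 23.9 g / 0.0419 m^2 = 570.4 g/m^2

570.4 g/m^2


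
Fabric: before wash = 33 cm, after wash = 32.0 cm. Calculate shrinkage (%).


Formula: Shrinkage% = ((L_before - L_after) / L_before) * 100
Step 1: Shrinkage = 33 - 32.0 = 1.0 cm
Step 2: Shrinkage% = (1.0 / 33) * 100
Step 3: Shrinkage% = 0.030303 * 100 = 3.0303% ≈ 3.0%

3.0%


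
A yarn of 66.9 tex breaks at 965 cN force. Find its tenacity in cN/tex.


Formula: Tenacity = Breaking force / Linear density
Tenacity = 965 cN / 66.9 tex
Tenacity = 14.42 cN/tex

14.42 cN/tex


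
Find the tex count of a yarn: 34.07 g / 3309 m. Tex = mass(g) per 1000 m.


Formula: Tex = (mass_g / length_m) * 1000
Substituting: Tex = (34.07 / 3309) * 1000
Intermediate: 34.07 / 3309 = 0.01029616 g/m
Tex = 0.01029616 * 1000 = 10.30 tex

10.30 tex


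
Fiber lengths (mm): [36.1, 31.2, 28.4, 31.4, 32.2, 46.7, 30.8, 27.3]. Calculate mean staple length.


Formula: Mean = sum of lengths / count
Sum = 36.1 + 31.2 + 28.4 + 31.4 + 32.2 + 46.7 + 30.8 + 27.3
Sum = 264.1 mm
Mean = 264.1 / 8 = 33.01 mm

33.01 mm


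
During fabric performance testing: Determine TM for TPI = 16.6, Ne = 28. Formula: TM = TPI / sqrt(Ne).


Formula: TM = TPI / sqrt(Ne)
Step 1: sqrt(Ne) = sqrt(28) = 5.2915
Step 2: TM = 16.6 / 5.2915 = 3.14

3.14 TM


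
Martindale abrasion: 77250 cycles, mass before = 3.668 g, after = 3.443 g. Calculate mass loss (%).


Formula: Mass loss% = ((m_before - m_after) / m_before) * 100
Step 1: Mass loss = 3.668 - 3.443 = 0.225 g
Step 2: Ratio = 0.225 / 3.668 = 0.0613413
Step 3: Mass loss% = 0.0613413 * 100 = 6.13413% ≈ 6.13%

6.13%


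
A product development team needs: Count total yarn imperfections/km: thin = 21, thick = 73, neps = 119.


Formula: Total = thin places + thick places + neps
Total = 21 + 73 + 119
Total = 213 imperfections/km

213 imperfections/km


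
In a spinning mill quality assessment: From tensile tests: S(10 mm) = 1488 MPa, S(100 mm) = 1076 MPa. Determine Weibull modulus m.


Formula: m = ln(L1/L2) / ln(S2/S1)
Step 1: ln(L1/L2) = ln(10/100) = -2.30259
Step 2: S2/S1 = 1076/1488 = 0.72312
Step 3: ln(S2/S1) = ln(0.72312) = -0.32418
Step 4: m = -2.30259 / -0.32418 = 7.10

7.10 (Weibull m)


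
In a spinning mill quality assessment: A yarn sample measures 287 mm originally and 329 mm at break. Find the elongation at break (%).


Formula: Elongation (%) = ((L_break - L0) / L0) * 100
Step 1: Extension = 329 - 287 = 42 mm
Step 2: Elongation = (42 / 287) * 100
Step 3: Elongation = 0.146341 * 100 = 14.6341% ≈ 14.6%

14.6%


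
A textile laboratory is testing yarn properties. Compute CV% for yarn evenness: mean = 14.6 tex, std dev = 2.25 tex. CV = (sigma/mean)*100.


Formula: CV% = (standard deviation / mean) * 100
Step 1: Ratio = 2.25 / 14.6 = 0.15411
Step 2: CV% = 0.15411 * 100 = 15.411% ≈ 15.4%

15.4%


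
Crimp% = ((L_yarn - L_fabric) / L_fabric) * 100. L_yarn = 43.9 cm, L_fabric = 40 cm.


Formula: Crimp% = ((L_yarn - L_fabric) / L_fabric) * 100
Step 1: Extension = 43.9 - 40 = 3.9 cm
Step 2: Crimp% = (3.9 / 40) * 100
Step 3: Crimp% = 0.0975 * 100 = 9.75% ≈ 9.8%

9.8%


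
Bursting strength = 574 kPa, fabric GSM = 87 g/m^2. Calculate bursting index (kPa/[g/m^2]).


Formula: Bursting Index = Bursting Strength / Fabric GSM
BI = 574 kPa / 87 g/m^2
BI = 6.598 kPa/(g/m^2)

6.598 kPa/(g/m^2)


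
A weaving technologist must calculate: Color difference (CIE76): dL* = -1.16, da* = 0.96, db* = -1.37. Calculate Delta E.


Formula: Delta E = sqrt(dL*^2 + da*^2 + db*^2)
Step 1: dL*^2 = (-1.16)^2 = 1.3456
Step 2: da*^2 = 0.96^2 = 0.9216
Step 3: db*^2 = (-1.37)^2 = 1.8769
Step 4: Sum = 1.3456 + 0.9216 + 1.8769 = 4.1441
Step 5: Delta E = sqrt(4.1441) = 2.04

2.04 Delta E


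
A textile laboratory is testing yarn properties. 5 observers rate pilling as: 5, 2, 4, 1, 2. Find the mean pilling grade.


Formula: Mean = sum / count
Sum = 5 + 2 + 4 + 1 + 2 = 14
Mean = 14 / 5 = 2.8

2.8


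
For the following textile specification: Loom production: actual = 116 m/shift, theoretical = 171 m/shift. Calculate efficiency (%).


Formula: Efficiency% = (Actual output / Theoretical output) * 100
Efficiency% = (116 / 171) * 100
Efficiency% = 0.678363 * 100 = 67.8363% ≈ 67.8%

67.8%


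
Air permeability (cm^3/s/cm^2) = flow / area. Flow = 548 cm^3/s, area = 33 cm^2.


Formula: Air Permeability = Airflow / Test Area
AP = 548 cm^3/s / 33 cm^2
AP = 16.6 cm^3/s/cm^2

16.6 cm^3/s/cm^2


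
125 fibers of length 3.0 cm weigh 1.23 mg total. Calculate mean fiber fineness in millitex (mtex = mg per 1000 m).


Formula: fineness (mtex) = mass (mg) / total length (km) = (mass_mg / total_length_m) * 1000
Step 1: Convert fiber length: 3.0 cm = 0.03 m
Step 2: Total fiber length = 125 * 0.03 = 3.75 m
Step 3: Linear density = 1.23 mg / 3.75 m = 0.3280 mg/m
Step 4: fineness = 0.3280 * 1000 = 328.0 mtex

328.0 mtex


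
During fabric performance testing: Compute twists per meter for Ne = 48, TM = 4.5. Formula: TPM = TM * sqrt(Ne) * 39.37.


Formula: TPM = TM * sqrt(Ne) * 39.37
Step 1: sqrt(Ne) = sqrt(48) = 6.9282
Step 2: TM * sqrt(Ne) = 4.5 * 6.9282 = 31.1769
Step 3: TPM = 31.1769 * 39.37 = 1227 twists/m

1227 twists/m


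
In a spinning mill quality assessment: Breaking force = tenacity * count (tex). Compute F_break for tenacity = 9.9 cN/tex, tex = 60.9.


Formula: Breaking force = Tenacity * Linear density
F = 9.9 cN/tex * 60.9 tex
F = 602.91 cN

602.91 cN


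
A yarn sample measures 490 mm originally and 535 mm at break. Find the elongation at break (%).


Formula: Elongation (%) = ((L_break - L0) / L0) * 100
Step 1: Extension = 535 - 490 = 45 mm
Step 2: Elongation = (45 / 490) * 100
Step 3: Elongation = 0.091837 * 100 = 9.1837% ≈ 9.2%

9.2%


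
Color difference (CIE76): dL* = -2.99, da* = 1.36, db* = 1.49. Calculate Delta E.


Formula: Delta E = sqrt(dL*^2 + da*^2 + db*^2)
Step 1: dL*^2 = (-2.99)^2 = 8.9401
Step 2: da*^2 = 1.36^2 = 1.8496
Step 3: db*^2 = 1.49^2 = 2.2201
Step 4: Sum = 8.9401 + 1.8496 + 2.2201 = 13.0098
Step 5: Delta E = sqrt(13.0098) = 3.61

3.61 Delta E


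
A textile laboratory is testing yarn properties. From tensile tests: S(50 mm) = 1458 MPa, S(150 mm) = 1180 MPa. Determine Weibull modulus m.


Formula: m = ln(L1/L2) / ln(S2/S1)
Step 1: ln(L1/L2) = ln(50/150) = -1.09861
Step 2: S2/S1 = 1180/1458 = 0.80933
Step 3: ln(S2/S1) = ln(0.80933) = -0.21155
Step 4: m = -1.09861 / -0.21155 = 5.19

5.19 (Weibull m)


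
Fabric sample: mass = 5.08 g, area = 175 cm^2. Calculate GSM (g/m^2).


Formula: GSM = mass_g / area_m2
Step 1: Convert area: 175 cm^2 = 175 / 10000 = 0.0175 m^2
Step 2: GSM = 5.08 g / 0.0175 m^2 = 290.3 g/m^2

290.3 g/m^2


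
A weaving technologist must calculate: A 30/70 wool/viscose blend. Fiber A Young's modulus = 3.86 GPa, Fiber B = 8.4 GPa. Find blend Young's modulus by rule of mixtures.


Formula: Blend property = (fraction_A * property_A) + (fraction_B * property_B)
Step 1: Contribution A = 30/100 * 3.86 GPa = 1.158 GPa
Step 2: Contribution B = 70/100 * 8.4 GPa = 5.88 GPa
Step 3: Blend Young's modulus = 1.158 + 5.88 = 7.038 GPa

7.038 GPa


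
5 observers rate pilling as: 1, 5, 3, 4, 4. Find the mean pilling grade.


Formula: Mean = sum / count
Sum = 1 + 5 + 3 + 4 + 4 = 17
Mean = 17 / 5 = 3.4

3.4


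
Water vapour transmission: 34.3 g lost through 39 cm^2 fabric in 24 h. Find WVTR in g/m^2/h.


Formula: WVTR = mass_loss / (area * time)
Step 1: Convert area: 39 cm^2 = 0.0039 m^2
Step 2: WVTR = 34.3 g / (0.0039 m^2 * 24 h)
Step 3: WVTR = 34.3 / 0.0936 = 366.5 g/m^2/h

366.5 g/m^2/h


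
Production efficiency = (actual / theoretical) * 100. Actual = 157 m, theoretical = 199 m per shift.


Formula: Efficiency% = (Actual output / Theoretical output) * 100
Efficiency% = (157 / 199) * 100
Efficiency% = 0.788945 * 100 = 78.8945% ≈ 78.9%

78.9%


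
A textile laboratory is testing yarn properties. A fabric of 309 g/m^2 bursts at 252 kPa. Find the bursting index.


Formula: Bursting Index = Bursting Strength / Fabric GSM
BI = 252 kPa / 309 g/m^2
BI = 0.816 kPa/(g/m^2)

0.816 kPa/(g/m^2)


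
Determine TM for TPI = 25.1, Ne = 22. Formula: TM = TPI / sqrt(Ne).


Formula: TM = TPI / sqrt(Ne)
Step 1: sqrt(Ne) = sqrt(22) = 4.6904
Step 2: TM = 25.1 / 4.6904 = 5.35

5.35 TM


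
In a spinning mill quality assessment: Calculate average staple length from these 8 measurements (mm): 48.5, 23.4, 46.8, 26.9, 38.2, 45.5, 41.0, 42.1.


Formula: Mean = sum of lengths / count
Sum = 48.5 + 23.4 + 46.8 + 26.9 + 38.2 + 45.5 + 41.0 + 42.1
Sum = 312.4 mm
Mean = 312.4 / 8 = 39.05 mm

39.05 mm


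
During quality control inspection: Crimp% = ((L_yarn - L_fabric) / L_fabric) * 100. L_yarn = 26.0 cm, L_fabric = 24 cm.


Formula: Crimp% = ((L_yarn - L_fabric) / L_fabric) * 100
Step 1: Extension = 26.0 - 24 = 2.0 cm
Step 2: Crimp% = (2.0 / 24) * 100
Step 3: Crimp% = 0.083333 * 100 = 8.3333% ≈ 8.3%

8.3%


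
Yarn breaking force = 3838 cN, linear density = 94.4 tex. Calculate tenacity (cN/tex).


Formula: Tenacity = Breaking force / Linear density
Tenacity = 3838 cN / 94.4 tex
Tenacity = 40.66 cN/tex

40.66 cN/tex


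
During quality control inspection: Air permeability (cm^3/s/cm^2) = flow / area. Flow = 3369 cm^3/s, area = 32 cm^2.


Formula: Air Permeability = Airflow / Test Area
AP = 3369 cm^3/s / 32 cm^2
AP = 105.3 cm^3/s/cm^2

105.3 cm^3/s/cm^2


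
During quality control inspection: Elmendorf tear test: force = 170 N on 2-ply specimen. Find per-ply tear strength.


Formula: Per-ply strength = Total force / Number of plies
Per-ply = 170 N / 2
Per-ply = 85 N

85 N


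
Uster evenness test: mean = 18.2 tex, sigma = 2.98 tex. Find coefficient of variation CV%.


Formula: CV% = (standard deviation / mean) * 100
Step 1: Ratio = 2.98 / 18.2 = 0.163736
Step 2: CV% = 0.163736 * 100 = 16.3736% ≈ 16.4%

16.4%


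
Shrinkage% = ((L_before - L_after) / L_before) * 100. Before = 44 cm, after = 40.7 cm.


Formula: Shrinkage% = ((L_before - L_after) / L_before) * 100
Step 1: Shrinkage = 44 - 40.7 = 3.3 cm
Step 2: Shrinkage% = (3.3 / 44) * 100
Step 3: Shrinkage% = 0.075 * 100 = 7.5%

7.5%


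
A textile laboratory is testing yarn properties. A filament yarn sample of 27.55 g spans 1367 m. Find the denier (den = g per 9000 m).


Formula: den = (mass_g / length_m) * 9000
Substituting: den = (27.55 / 1367) * 9000
Intermediate: 27.55 / 1367 = 0.02015362 g/m
den = 0.02015362 * 9000 = 181.4 denier

181.4 denier


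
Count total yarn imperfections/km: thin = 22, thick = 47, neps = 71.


Formula: Total = thin places + thick places + neps
Total = 22 + 47 + 71
Total = 140 imperfections/km

140 imperfections/km


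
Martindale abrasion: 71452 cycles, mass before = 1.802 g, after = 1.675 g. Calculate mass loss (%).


Formula: Mass loss% = ((m_before - m_after) / m_before) * 100
Step 1: Mass loss = 1.802 - 1.675 = 0.127 g
Step 2: Ratio = 0.127 / 1.802 = 0.0704772
Step 3: Mass loss% = 0.0704772 * 100 = 7.04772% ≈ 7.05%

7.05%


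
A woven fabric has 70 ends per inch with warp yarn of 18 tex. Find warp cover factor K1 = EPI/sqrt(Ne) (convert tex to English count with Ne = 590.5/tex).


Formula: K1 = EPI / sqrt(Ne), with Ne = 590.5 / tex_warp
Step 1: Ne = 590.5 / 18 = 32.806
Step 2: sqrt(Ne) = sqrt(32.806) = 5.7277
Step 3: K1 = 70 / 5.7277 = 12.2

12.2


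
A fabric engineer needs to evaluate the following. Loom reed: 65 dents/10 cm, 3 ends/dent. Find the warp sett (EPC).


Formula: EPC = (dents per 10 cm * ends per dent) / 10
Step 1: Total ends per 10 cm = 65 * 3 = 195
Step 2: EPC = 195 / 10 = 19.5 ends/cm

19.5 ends/cm


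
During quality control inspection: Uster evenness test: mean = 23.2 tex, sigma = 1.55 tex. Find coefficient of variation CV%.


Formula: CV% = (standard deviation / mean) * 100
Step 1: Ratio = 1.55 / 23.2 = 0.06681
Step 2: CV% = 0.06681 * 100 = 6.681% ≈ 6.7%

6.7%


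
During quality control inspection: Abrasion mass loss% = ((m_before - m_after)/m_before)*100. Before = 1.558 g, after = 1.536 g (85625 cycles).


Formula: Mass loss% = ((m_before - m_after) / m_before) * 100
Step 1: Mass loss = 1.558 - 1.536 = 0.022 g
Step 2: Ratio = 0.022 / 1.558 = 0.0141207
Step 3: Mass loss% = 0.0141207 * 100 = 1.41207% ≈ 1.41%

1.41%


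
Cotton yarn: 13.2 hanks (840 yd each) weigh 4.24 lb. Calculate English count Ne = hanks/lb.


Formula: Ne = hanks / mass_lb
Substituting: Ne = 13.2 / 4.24
Ne = 3.1

3.1 Ne


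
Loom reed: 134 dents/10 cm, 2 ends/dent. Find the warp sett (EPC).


Formula: EPC = (dents per 10 cm * ends per dent) / 10
Step 1: Total ends per 10 cm = 134 * 2 = 268
Step 2: EPC = 268 / 10 = 26.8 ends/cm

26.8 ends/cm


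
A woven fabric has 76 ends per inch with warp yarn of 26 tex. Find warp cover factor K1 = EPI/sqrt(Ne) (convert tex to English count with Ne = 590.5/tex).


Formula: K1 = EPI / sqrt(Ne), with Ne = 590.5 / tex_warp
Step 1: Ne = 590.5 / 26 = 22.712
Step 2: sqrt(Ne) = sqrt(22.712) = 4.7657
Step 3: K1 = 76 / 4.7657 = 15.9

15.9


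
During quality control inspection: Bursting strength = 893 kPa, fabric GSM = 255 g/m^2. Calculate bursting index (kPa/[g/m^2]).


Formula: Bursting Index = Bursting Strength / Fabric GSM
BI = 893 kPa / 255 g/m^2
BI = 3.502 kPa/(g/m^2)

3.502 kPa/(g/m^2)


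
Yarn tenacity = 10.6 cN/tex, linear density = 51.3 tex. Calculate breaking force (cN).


Formula: Breaking force = Tenacity * Linear density
F = 10.6 cN/tex * 51.3 tex
F = 543.78 cN

543.78 cN


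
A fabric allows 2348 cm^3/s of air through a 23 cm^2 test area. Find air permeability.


Formula: Air Permeability = Airflow / Test Area
AP = 2348 cm^3/s / 23 cm^2
AP = 102.1 cm^3/s/cm^2

102.1 cm^3/s/cm^2


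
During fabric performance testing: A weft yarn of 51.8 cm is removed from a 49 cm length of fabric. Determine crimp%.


Formula: Crimp% = ((L_yarn - L_fabric) / L_fabric) * 100
Step 1: Extension = 51.8 - 49 = 2.8 cm
Step 2: Crimp% = (2.8 / 49) * 100
Step 3: Crimp% = 0.057143 * 100 = 5.7143% ≈ 5.7%

5.7%


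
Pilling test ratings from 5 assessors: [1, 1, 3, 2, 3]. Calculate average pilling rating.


Formula: Mean = sum / count
Sum = 1 + 1 + 3 + 2 + 3 = 10
Mean = 10 / 5 = 2.0

2.0


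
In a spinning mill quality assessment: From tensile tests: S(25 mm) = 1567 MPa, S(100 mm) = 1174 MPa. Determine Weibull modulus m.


Formula: m = ln(L1/L2) / ln(S2/S1)
Step 1: ln(L1/L2) = ln(25/100) = -1.38629
Step 2: S2/S1 = 1174/1567 = 0.7492
Step 3: ln(S2/S1) = ln(0.7492) = -0.28875
Step 4: m = -1.38629 / -0.28875 = 4.80

4.80 (Weibull m)


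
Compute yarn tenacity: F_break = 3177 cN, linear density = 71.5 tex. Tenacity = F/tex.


Formula: Tenacity = Breaking force / Linear density
Tenacity = 3177 cN / 71.5 tex
Tenacity = 44.43 cN/tex

44.43 cN/tex


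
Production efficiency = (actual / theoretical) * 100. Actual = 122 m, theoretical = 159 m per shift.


Formula: Efficiency% = (Actual output / Theoretical output) * 100
Efficiency% = (122 / 159) * 100
Efficiency% = 0.767296 * 100 = 76.7296% ≈ 76.7%

76.7%


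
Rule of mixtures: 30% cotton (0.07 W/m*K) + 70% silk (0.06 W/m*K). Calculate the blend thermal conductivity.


Formula: Blend property = (fraction_A * property_A) + (fraction_B * property_B)
Step 1: Contribution A = 30/100 * 0.07 W/m*K = 0.021 W/m*K
Step 2: Contribution B = 70/100 * 0.06 W/m*K = 0.042 W/m*K
Step 3: Blend thermal conductivity = 0.021 + 0.042 = 0.063 W/m*K

0.063 W/m*K


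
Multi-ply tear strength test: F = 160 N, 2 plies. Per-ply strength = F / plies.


Formula: Per-ply strength = Total force / Number of plies
Per-ply = 160 N / 2
Per-ply = 80 N

80 N


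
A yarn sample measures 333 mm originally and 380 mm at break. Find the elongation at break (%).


Formula: Elongation (%) = ((L_break - L0) / L0) * 100
Step 1: Extension = 380 - 333 = 47 mm
Step 2: Elongation = (47 / 333) * 100
Step 3: Elongation = 0.141141 * 100 = 14.1141% ≈ 14.1%

14.1%


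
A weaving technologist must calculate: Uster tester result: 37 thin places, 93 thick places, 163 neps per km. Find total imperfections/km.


Formula: Total = thin places + thick places + neps
Total = 37 + 93 + 163
Total = 293 imperfections/km

293 imperfections/km


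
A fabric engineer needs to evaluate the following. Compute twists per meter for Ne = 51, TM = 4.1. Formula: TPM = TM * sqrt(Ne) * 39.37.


Formula: TPM = TM * sqrt(Ne) * 39.37
Step 1: sqrt(Ne) = sqrt(51) = 7.1414
Step 2: TM * sqrt(Ne) = 4.1 * 7.1414 = 29.2797
Step 3: TPM = 29.2797 * 39.37 = 1153 twists/m

1153 twists/m


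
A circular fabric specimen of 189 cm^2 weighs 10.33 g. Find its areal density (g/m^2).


Formula: GSM = mass_g / area_m2
Step 1: Convert area: 189 cm^2 = 189 / 10000 = 0.0189 m^2
Step 2: GSM = 10.33 g / 0.0189 m^2 = 546.6 g/m^2

546.6 g/m^2


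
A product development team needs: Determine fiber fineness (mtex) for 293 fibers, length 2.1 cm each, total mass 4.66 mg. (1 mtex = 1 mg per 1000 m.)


Formula: fineness (mtex) = mass (mg) / total length (km) = (mass_mg / total_length_m) * 1000
Step 1: Convert fiber length: 2.1 cm = 0.021 m
Step 2: Total fiber length = 293 * 0.021 = 6.153 m
Step 3: Linear density = 4.66 mg / 6.153 m = 0.7574 mg/m
Step 4: fineness = 0.7574 * 1000 = 757.4 mtex

757.4 mtex


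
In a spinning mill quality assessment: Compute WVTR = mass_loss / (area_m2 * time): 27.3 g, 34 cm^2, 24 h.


Formula: WVTR = mass_loss / (area * time)
Step 1: Convert area: 34 cm^2 = 0.0034 m^2
Step 2: WVTR = 27.3 g / (0.0034 m^2 * 24 h)
Step 3: WVTR = 27.3 / 0.0816 = 334.6 g/m^2/h

334.6 g/m^2/h


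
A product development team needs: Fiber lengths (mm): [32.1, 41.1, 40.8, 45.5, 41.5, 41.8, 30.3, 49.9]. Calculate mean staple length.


Formula: Mean = sum of lengths / count
Sum = 32.1 + 41.1 + 40.8 + 45.5 + 41.5 + 41.8 + 30.3 + 49.9
Sum = 323.0 mm
Mean = 323.0 / 8 = 40.38 mm

40.38 mm


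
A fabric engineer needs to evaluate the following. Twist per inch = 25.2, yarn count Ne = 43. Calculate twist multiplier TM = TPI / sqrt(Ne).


Formula: TM = TPI / sqrt(Ne)
Step 1: sqrt(Ne) = sqrt(43) = 6.5574
Step 2: TM = 25.2 / 6.5574 = 3.84

3.84 TM


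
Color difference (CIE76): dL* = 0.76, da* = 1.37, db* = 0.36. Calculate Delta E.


Formula: Delta E = sqrt(dL*^2 + da*^2 + db*^2)
Step 1: dL*^2 = 0.76^2 = 0.5776
Step 2: da*^2 = 1.37^2 = 1.8769
Step 3: db*^2 = 0.36^2 = 0.1296
Step 4: Sum = 0.5776 + 1.8769 + 0.1296 = 2.5841
Step 5: Delta E = sqrt(2.5841) = 1.61

1.61 Delta E


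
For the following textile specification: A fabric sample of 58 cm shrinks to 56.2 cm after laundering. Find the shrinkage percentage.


Formula: Shrinkage% = ((L_before - L_after) / L_before) * 100
Step 1: Shrinkage = 58 - 56.2 = 1.8 cm
Step 2: Shrinkage% = (1.8 / 58) * 100
Step 3: Shrinkage% = 0.031034 * 100 = 3.1034% ≈ 3.1%

3.1%


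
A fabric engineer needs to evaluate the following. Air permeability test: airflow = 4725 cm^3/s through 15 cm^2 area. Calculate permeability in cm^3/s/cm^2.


Formula: Air Permeability = Airflow / Test Area
AP = 4725 cm^3/s / 15 cm^2
AP = 315.0 cm^3/s/cm^2

315.0 cm^3/s/cm^2


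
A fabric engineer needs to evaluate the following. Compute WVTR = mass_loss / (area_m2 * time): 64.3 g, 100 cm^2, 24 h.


Formula: WVTR = mass_loss / (area * time)
Step 1: Convert area: 100 cm^2 = 0.01 m^2
Step 2: WVTR = 64.3 g / (0.01 m^2 * 24 h)
Step 3: WVTR = 64.3 / 0.24 = 267.9 g/m^2/h

267.9 g/m^2/h


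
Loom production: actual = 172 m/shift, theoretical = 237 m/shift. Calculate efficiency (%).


Formula: Efficiency% = (Actual output / Theoretical output) * 100
Efficiency% = (172 / 237) * 100
Efficiency% = 0.725738 * 100 = 72.5738% ≈ 72.6%

72.6%


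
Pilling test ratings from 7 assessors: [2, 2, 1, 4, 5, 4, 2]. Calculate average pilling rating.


Formula: Mean = sum / count
Sum = 2 + 2 + 1 + 4 + 5 + 4 + 2 = 20
Mean = 20 / 7 = 2.9

2.9


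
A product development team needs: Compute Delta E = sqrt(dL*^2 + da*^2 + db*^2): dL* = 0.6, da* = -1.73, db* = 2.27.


Formula: Delta E = sqrt(dL*^2 + da*^2 + db*^2)
Step 1: dL*^2 = 0.6^2 = 0.36
Step 2: da*^2 = (-1.73)^2 = 2.9929
Step 3: db*^2 = 2.27^2 = 5.1529
Step 4: Sum = 0.36 + 2.9929 + 5.1529 = 8.5058
Step 5: Delta E = sqrt(8.5058) = 2.92

2.92 Delta E


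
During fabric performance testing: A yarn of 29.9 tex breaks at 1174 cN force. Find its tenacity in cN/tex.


Formula: Tenacity = Breaking force / Linear density
Tenacity = 1174 cN / 29.9 tex
Tenacity = 39.26 cN/tex

39.26 cN/tex


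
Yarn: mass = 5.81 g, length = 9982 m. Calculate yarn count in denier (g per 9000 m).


Formula: den = (mass_g / length_m) * 9000
Substituting: den = (5.81 / 9982) * 9000
Intermediate: 5.81 / 9982 = 0.00058205 g/m
den = 0.00058205 * 9000 = 5.2 denier

5.2 denier


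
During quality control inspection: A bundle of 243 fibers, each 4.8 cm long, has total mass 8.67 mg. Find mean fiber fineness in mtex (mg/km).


Formula: fineness (mtex) = mass (mg) / total length (km) = (mass_mg / total_length_m) * 1000
Step 1: Convert fiber length: 4.8 cm = 0.048 m
Step 2: Total fiber length = 243 * 0.048 = 11.664 m
Step 3: Linear density = 8.67 mg / 11.664 m = 0.7433 mg/m
Step 4: fineness = 0.7433 * 1000 = 743.3 mtex

743.3 mtex


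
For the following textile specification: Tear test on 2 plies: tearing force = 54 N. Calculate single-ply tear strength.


Formula: Per-ply strength = Total force / Number of plies
Per-ply = 54 N / 2
Per-ply = 27 N

27 N


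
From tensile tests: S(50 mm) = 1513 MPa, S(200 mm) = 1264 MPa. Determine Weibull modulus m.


Formula: m = ln(L1/L2) / ln(S2/S1)
Step 1: ln(L1/L2) = ln(50/200) = -1.38629
Step 2: S2/S1 = 1264/1513 = 0.83543
Step 3: ln(S2/S1) = ln(0.83543) = -0.17981
Step 4: m = -1.38629 / -0.17981 = 7.71

7.71 (Weibull m)


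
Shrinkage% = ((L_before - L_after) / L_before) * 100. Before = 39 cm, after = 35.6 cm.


Formula: Shrinkage% = ((L_before - L_after) / L_before) * 100
Step 1: Shrinkage = 39 - 35.6 = 3.4 cm
Step 2: Shrinkage% = (3.4 / 39) * 100
Step 3: Shrinkage% = 0.087179 * 100 = 8.7179% ≈ 8.7%

8.7%


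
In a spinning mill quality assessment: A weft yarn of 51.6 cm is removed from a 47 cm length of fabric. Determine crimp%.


Formula: Crimp% = ((L_yarn - L_fabric) / L_fabric) * 100
Step 1: Extension = 51.6 - 47 = 4.6 cm
Step 2: Crimp% = (4.6 / 47) * 100
Step 3: Crimp% = 0.097872 * 100 = 9.7872% ≈ 9.8%

9.8%


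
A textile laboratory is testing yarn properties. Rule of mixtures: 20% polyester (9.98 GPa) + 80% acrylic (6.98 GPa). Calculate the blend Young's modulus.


Formula: Blend property = (fraction_A * property_A) + (fraction_B * property_B)
Step 1: Contribution A = 20/100 * 9.98 GPa = 1.996 GPa
Step 2: Contribution B = 80/100 * 6.98 GPa = 5.584 GPa
Step 3: Blend Young's modulus = 1.996 + 5.584 = 7.58 GPa

7.58 GPa


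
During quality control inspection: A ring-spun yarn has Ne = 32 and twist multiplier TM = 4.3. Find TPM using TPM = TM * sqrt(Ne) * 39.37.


Formula: TPM = TM * sqrt(Ne) * 39.37
Step 1: sqrt(Ne) = sqrt(32) = 5.6569
Step 2: TM * sqrt(Ne) = 4.3 * 5.6569 = 24.3247
Step 3: TPM = 24.3247 * 39.37 = 958 twists/m

958 twists/m


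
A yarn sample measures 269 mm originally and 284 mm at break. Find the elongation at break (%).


Formula: Elongation (%) = ((L_break - L0) / L0) * 100
Step 1: Extension = 284 - 269 = 15 mm
Step 2: Elongation = (15 / 269) * 100
Step 3: Elongation = 0.055762 * 100 = 5.5762% ≈ 5.6%

5.6%


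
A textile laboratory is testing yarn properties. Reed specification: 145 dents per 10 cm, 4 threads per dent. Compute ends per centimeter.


Formula: EPC = (dents per 10 cm * ends per dent) / 10
Step 1: Total ends per 10 cm = 145 * 4 = 580
Step 2: EPC = 580 / 10 = 58.0 ends/cm

58.0 ends/cm


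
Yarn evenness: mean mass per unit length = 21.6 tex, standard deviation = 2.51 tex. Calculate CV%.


Formula: CV% = (standard deviation / mean) * 100
Step 1: Ratio = 2.51 / 21.6 = 0.116204
Step 2: CV% = 0.116204 * 100 = 11.6204% ≈ 11.6%

11.6%


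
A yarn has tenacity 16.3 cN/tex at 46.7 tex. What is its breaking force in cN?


Formula: Breaking force = Tenacity * Linear density
F = 16.3 cN/tex * 46.7 tex
F = 761.21 cN

761.21 cN


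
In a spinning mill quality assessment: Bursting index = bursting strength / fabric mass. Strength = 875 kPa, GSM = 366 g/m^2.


Formula: Bursting Index = Bursting Strength / Fabric GSM
BI = 875 kPa / 366 g/m^2
BI = 2.391 kPa/(g/m^2)

2.391 kPa/(g/m^2)


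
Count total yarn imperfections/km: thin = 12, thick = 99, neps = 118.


Formula: Total = thin places + thick places + neps
Total = 12 + 99 + 118
Total = 229 imperfections/km

229 imperfections/km


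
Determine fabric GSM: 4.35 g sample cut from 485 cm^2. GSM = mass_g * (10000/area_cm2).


Formula: GSM = mass_g / area_m2
Step 1: Convert area: 485 cm^2 = 485 / 10000 = 0.0485 m^2
Step 2: GSM = 4.35 g / 0.0485 m^2 = 89.7 g/m^2

89.7 g/m^2


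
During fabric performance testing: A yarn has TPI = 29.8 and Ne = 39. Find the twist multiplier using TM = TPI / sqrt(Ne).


Formula: TM = TPI / sqrt(Ne)
Step 1: sqrt(Ne) = sqrt(39) = 6.245
Step 2: TM = 29.8 / 6.245 = 4.77

4.77 TM


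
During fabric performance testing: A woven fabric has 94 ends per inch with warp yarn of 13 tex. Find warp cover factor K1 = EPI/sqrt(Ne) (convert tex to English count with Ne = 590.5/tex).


Formula: K1 = EPI / sqrt(Ne), with Ne = 590.5 / tex_warp
Step 1: Ne = 590.5 / 13 = 45.423
Step 2: sqrt(Ne) = sqrt(45.423) = 6.7397
Step 3: K1 = 94 / 6.7397 = 13.9

13.9


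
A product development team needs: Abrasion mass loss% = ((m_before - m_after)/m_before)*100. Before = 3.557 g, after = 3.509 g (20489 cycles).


Formula: Mass loss% = ((m_before - m_after) / m_before) * 100
Step 1: Mass loss = 3.557 - 3.509 = 0.048 g
Step 2: Ratio = 0.048 / 3.557 = 0.0134945
Step 3: Mass loss% = 0.0134945 * 100 = 1.34945% ≈ 1.35%

1.35%


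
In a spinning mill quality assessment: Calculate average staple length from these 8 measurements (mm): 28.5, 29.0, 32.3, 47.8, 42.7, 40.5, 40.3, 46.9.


Formula: Mean = sum of lengths / count
Sum = 28.5 + 29.0 + 32.3 + 47.8 + 42.7 + 40.5 + 40.3 + 46.9
Sum = 308.0 mm
Mean = 308.0 / 8 = 38.50 mm

38.50 mm


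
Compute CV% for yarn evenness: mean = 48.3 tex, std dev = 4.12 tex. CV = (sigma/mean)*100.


Formula: CV% = (standard deviation / mean) * 100
Step 1: Ratio = 4.12 / 48.3 = 0.0853
Step 2: CV% = 0.0853 * 100 = 8.53% ≈ 8.5%

8.5%


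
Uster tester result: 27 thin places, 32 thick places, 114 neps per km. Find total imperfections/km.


Formula: Total = thin places + thick places + neps
Total = 27 + 32 + 114
Total = 173 imperfections/km

173 imperfections/km


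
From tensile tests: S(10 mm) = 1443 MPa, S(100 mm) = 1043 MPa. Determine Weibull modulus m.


Formula: m = ln(L1/L2) / ln(S2/S1)
Step 1: ln(L1/L2) = ln(10/100) = -2.30259
Step 2: S2/S1 = 1043/1443 = 0.7228
Step 3: ln(S2/S1) = ln(0.7228) = -0.32462
Step 4: m = -2.30259 / -0.32462 = 7.09

7.09 (Weibull m)


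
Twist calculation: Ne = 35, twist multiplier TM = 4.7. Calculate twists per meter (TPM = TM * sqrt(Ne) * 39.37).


Formula: TPM = TM * sqrt(Ne) * 39.37
Step 1: sqrt(Ne) = sqrt(35) = 5.9161
Step 2: TM * sqrt(Ne) = 4.7 * 5.9161 = 27.8057
Step 3: TPM = 27.8057 * 39.37 = 1095 twists/m

1095 twists/m


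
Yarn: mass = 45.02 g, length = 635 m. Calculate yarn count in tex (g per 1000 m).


Formula: Tex = (mass_g / length_m) * 1000
Substituting: Tex = (45.02 / 635) * 1000
Intermediate: 45.02 / 635 = 0.07089764 g/m
Tex = 0.07089764 * 1000 = 70.90 tex

70.90 tex


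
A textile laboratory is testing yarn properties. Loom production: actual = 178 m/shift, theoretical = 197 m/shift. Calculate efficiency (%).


Formula: Efficiency% = (Actual output / Theoretical output) * 100
Efficiency% = (178 / 197) * 100
Efficiency% = 0.903553 * 100 = 90.3553% ≈ 90.4%

90.4%


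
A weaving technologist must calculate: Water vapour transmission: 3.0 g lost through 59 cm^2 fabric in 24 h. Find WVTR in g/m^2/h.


Formula: WVTR = mass_loss / (area * time)
Step 1: Convert area: 59 cm^2 = 0.0059 m^2
Step 2: WVTR = 3.0 g / (0.0059 m^2 * 24 h)
Step 3: WVTR = 3.0 / 0.1416 = 21.2 g/m^2/h

21.2 g/m^2/h


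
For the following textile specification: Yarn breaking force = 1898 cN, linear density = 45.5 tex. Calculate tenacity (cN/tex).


Formula: Tenacity = Breaking force / Linear density
Tenacity = 1898 cN / 45.5 tex
Tenacity = 41.71 cN/tex

41.71 cN/tex


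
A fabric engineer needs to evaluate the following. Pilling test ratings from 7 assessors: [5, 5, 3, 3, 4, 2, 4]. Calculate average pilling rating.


Formula: Mean = sum / count
Sum = 5 + 5 + 3 + 3 + 4 + 2 + 4 = 26
Mean = 26 / 7 = 3.7

3.7


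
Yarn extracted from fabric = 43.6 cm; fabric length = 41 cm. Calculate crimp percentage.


Formula: Crimp% = ((L_yarn - L_fabric) / L_fabric) * 100
Step 1: Extension = 43.6 - 41 = 2.6 cm
Step 2: Crimp% = (2.6 / 41) * 100
Step 3: Crimp% = 0.063415 * 100 = 6.3415% ≈ 6.3%

6.3%


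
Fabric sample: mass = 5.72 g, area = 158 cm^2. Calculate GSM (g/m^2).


Formula: GSM = mass_g / area_m2
Step 1: Convert area: 158 cm^2 = 158 / 10000 = 0.0158 m^2
Step 2: GSM = 5.72 g / 0.0158 m^2 = 362.0 g/m^2

362.0 g/m^2


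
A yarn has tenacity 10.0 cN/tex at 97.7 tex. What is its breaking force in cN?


Formula: Breaking force = Tenacity * Linear density
F = 10.0 cN/tex * 97.7 tex
F = 977.00 cN

977.00 cN


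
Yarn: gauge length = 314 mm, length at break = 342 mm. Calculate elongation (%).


Formula: Elongation (%) = ((L_break - L0) / L0) * 100
Step 1: Extension = 342 - 314 = 28 mm
Step 2: Elongation = (28 / 314) * 100
Step 3: Elongation = 0.089172 * 100 = 8.9172% ≈ 8.9%

8.9%


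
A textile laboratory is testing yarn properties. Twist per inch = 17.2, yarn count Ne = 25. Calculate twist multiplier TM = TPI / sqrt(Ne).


Formula: TM = TPI / sqrt(Ne)
Step 1: sqrt(Ne) = sqrt(25) = 5
Step 2: TM = 17.2 / 5 = 3.44

3.44 TM


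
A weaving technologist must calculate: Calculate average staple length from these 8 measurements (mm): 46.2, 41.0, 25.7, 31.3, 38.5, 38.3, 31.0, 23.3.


Formula: Mean = sum of lengths / count
Sum = 46.2 + 41.0 + 25.7 + 31.3 + 38.5 + 38.3 + 31.0 + 23.3
Sum = 275.3 mm
Mean = 275.3 / 8 = 34.41 mm

34.41 mm


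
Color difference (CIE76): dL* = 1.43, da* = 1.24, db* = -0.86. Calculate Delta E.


Formula: Delta E = sqrt(dL*^2 + da*^2 + db*^2)
Step 1: dL*^2 = 1.43^2 = 2.0449
Step 2: da*^2 = 1.24^2 = 1.5376
Step 3: db*^2 = (-0.86)^2 = 0.7396
Step 4: Sum = 2.0449 + 1.5376 + 0.7396 = 4.3221
Step 5: Delta E = sqrt(4.3221) = 2.08

2.08 Delta E


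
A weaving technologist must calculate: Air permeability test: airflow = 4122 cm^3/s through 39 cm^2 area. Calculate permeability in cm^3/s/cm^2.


Formula: Air Permeability = Airflow / Test Area
AP = 4122 cm^3/s / 39 cm^2
AP = 105.7 cm^3/s/cm^2

105.7 cm^3/s/cm^2


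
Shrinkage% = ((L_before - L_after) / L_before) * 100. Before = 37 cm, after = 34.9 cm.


Formula: Shrinkage% = ((L_before - L_after) / L_before) * 100
Step 1: Shrinkage = 37 - 34.9 = 2.1 cm
Step 2: Shrinkage% = (2.1 / 37) * 100
Step 3: Shrinkage% = 0.056757 * 100 = 5.6757% ≈ 5.7%

5.7%


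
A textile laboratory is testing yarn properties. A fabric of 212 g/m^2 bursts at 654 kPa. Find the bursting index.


Formula: Bursting Index = Bursting Strength / Fabric GSM
BI = 654 kPa / 212 g/m^2
BI = 3.085 kPa/(g/m^2)

3.085 kPa/(g/m^2)


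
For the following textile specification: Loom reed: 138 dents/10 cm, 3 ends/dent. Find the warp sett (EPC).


Formula: EPC = (dents per 10 cm * ends per dent) / 10
Step 1: Total ends per 10 cm = 138 * 3 = 414
Step 2: EPC = 414 / 10 = 41.4 ends/cm

41.4 ends/cm


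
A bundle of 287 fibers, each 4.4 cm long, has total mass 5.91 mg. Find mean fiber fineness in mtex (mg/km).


Formula: fineness (mtex) = mass (mg) / total length (km) = (mass_mg / total_length_m) * 1000
Step 1: Convert fiber length: 4.4 cm = 0.044 m
Step 2: Total fiber length = 287 * 0.044 = 12.628 m
Step 3: Linear density = 5.91 mg / 12.628 m = 0.4680 mg/m
Step 4: fineness = 0.4680 * 1000 = 468.0 mtex

468.0 mtex


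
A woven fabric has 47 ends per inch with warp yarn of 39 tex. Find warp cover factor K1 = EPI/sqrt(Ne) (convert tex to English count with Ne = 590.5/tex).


Formula: K1 = EPI / sqrt(Ne), with Ne = 590.5 / tex_warp
Step 1: Ne = 590.5 / 39 = 15.141
Step 2: sqrt(Ne) = sqrt(15.141) = 3.8911
Step 3: K1 = 47 / 3.8911 = 12.1

12.1


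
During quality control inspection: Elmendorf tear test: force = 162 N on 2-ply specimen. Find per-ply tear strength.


Formula: Per-ply strength = Total force / Number of plies
Per-ply = 162 N / 2
Per-ply = 81 N

81 N


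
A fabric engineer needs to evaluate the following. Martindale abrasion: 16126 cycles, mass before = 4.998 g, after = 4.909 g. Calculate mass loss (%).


Formula: Mass loss% = ((m_before - m_after) / m_before) * 100
Step 1: Mass loss = 4.998 - 4.909 = 0.089 g
Step 2: Ratio = 0.089 / 4.998 = 0.0178071
Step 3: Mass loss% = 0.0178071 * 100 = 1.78071% ≈ 1.78%

1.78%


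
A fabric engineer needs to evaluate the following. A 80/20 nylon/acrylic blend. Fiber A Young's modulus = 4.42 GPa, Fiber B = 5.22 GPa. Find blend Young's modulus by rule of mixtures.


Formula: Blend property = (fraction_A * property_A) + (fraction_B * property_B)
Step 1: Contribution A = 80/100 * 4.42 GPa = 3.536 GPa
Step 2: Contribution B = 20/100 * 5.22 GPa = 1.044 GPa
Step 3: Blend Young's modulus = 3.536 + 1.044 = 4.58 GPa

4.58 GPa


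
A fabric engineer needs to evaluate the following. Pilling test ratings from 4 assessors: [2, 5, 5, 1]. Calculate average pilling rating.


Formula: Mean = sum / count
Sum = 2 + 5 + 5 + 1 = 13
Mean = 13 / 4 = 3.3

3.3


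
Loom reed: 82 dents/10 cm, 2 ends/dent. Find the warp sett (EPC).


Formula: EPC = (dents per 10 cm * ends per dent) / 10
Step 1: Total ends per 10 cm = 82 * 2 = 164
Step 2: EPC = 164 / 10 = 16.4 ends/cm

16.4 ends/cm


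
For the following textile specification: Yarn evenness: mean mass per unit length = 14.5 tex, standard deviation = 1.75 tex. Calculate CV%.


Formula: CV% = (standard deviation / mean) * 100
Step 1: Ratio = 1.75 / 14.5 = 0.12069
Step 2: CV% = 0.12069 * 100 = 12.069% ≈ 12.1%

12.1%


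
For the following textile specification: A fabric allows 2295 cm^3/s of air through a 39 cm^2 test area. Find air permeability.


Formula: Air Permeability = Airflow / Test Area
AP = 2295 cm^3/s / 39 cm^2
AP = 58.8 cm^3/s/cm^2

58.8 cm^3/s/cm^2


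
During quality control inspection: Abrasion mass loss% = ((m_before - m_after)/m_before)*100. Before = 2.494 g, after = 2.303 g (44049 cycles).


Formula: Mass loss% = ((m_before - m_after) / m_before) * 100
Step 1: Mass loss = 2.494 - 2.303 = 0.191 g
Step 2: Ratio = 0.191 / 2.494 = 0.0765838
Step 3: Mass loss% = 0.0765838 * 100 = 7.65838% ≈ 7.66%

7.66%


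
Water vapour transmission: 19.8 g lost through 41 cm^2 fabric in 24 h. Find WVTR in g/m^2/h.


Formula: WVTR = mass_loss / (area * time)
Step 1: Convert area: 41 cm^2 = 0.0041 m^2
Step 2: WVTR = 19.8 g / (0.0041 m^2 * 24 h)
Step 3: WVTR = 19.8 / 0.0984 = 201.2 g/m^2/h

201.2 g/m^2/h


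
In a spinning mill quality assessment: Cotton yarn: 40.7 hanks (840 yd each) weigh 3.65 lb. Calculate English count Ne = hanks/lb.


Formula: Ne = hanks / mass_lb
Substituting: Ne = 40.7 / 3.65
Ne = 11.2

11.2 Ne


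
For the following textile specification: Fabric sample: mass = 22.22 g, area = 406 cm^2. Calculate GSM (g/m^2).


Formula: GSM = mass_g / area_m2
Step 1: Convert area: 406 cm^2 = 406 / 10000 = 0.0406 m^2
Step 2: GSM = 22.22 g / 0.0406 m^2 = 547.3 g/m^2

547.3 g/m^2


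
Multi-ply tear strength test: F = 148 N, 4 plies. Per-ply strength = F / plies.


Formula: Per-ply strength = Total force / Number of plies
Per-ply = 148 N / 4
Per-ply = 37 N

37 N


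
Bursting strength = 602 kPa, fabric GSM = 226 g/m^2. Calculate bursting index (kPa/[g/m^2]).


Formula: Bursting Index = Bursting Strength / Fabric GSM
BI = 602 kPa / 226 g/m^2
BI = 2.664 kPa/(g/m^2)

2.664 kPa/(g/m^2)


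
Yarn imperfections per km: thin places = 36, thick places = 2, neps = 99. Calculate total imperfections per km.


Formula: Total = thin places + thick places + neps
Total = 36 + 2 + 99
Total = 137 imperfections/km

137 imperfections/km


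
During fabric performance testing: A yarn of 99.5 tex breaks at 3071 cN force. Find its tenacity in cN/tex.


Formula: Tenacity = Breaking force / Linear density
Tenacity = 3071 cN / 99.5 tex
Tenacity = 30.86 cN/tex

30.86 cN/tex


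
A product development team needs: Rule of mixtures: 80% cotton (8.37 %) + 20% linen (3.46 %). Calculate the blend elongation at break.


Formula: Blend property = (fraction_A * property_A) + (fraction_B * property_B)
Step 1: Contribution A = 80/100 * 8.37 % = 6.696 %
Step 2: Contribution B = 20/100 * 3.46 % = 0.692 %
Step 3: Blend elongation at break = 6.696 + 0.692 = 7.388 %

7.388 %
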